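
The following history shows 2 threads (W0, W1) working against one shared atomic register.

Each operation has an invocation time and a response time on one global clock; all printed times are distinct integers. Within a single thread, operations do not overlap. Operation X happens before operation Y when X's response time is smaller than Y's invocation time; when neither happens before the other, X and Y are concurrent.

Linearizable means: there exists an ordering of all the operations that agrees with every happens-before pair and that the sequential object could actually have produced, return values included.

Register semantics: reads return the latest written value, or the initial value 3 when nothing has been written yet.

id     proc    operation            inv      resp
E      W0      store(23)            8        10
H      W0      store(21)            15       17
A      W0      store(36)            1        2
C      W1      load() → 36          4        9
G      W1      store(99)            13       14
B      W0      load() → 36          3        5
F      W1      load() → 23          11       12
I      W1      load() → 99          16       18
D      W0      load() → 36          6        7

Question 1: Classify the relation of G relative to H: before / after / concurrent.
G spans [13,14], H spans [15,17]
resp(G)=14 < inv(H)=15

before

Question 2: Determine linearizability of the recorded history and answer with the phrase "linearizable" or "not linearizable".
a witness: A, B, C, D, E, F, G, I, H
step 1: A store(36) — value 36
step 2: B load() → 36 — value 36
step 3: C load() → 36 — value 36
step 4: D load() → 36 — value 36
step 5: E store(23) — value 23
step 6: F load() → 23 — value 23
step 7: G store(99) — value 99
step 8: I load() → 99 — value 99
step 9: H store(21) — value 21

linearizable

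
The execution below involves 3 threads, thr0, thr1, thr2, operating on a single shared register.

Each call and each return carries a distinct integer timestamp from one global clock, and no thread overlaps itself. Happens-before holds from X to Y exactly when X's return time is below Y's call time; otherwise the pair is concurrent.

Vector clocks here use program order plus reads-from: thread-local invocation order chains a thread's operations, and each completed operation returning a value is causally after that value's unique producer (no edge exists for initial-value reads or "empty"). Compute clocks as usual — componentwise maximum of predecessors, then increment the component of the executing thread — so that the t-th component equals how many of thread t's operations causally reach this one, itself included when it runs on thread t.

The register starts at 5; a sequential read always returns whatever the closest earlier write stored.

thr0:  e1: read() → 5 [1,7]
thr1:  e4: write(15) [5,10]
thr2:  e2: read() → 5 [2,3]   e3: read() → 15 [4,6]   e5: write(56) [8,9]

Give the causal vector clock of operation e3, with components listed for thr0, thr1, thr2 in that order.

no predecessors for e2 (invoked 2): thr2 increments from zero → (0, 0, 1)
no predecessors for e4 (invoked 5): thr1 increments from zero → (0, 1, 0)
no predecessors for e1 (invoked 1): thr0 increments from zero → (1, 0, 0)
from VC(e2)=(0, 0, 1), VC(e4)=(0, 1, 0), e3 (invoked 4) maxes components and bumps thr2 → (0, 1, 2)
from VC(e3)=(0, 1, 2), e5 (invoked 8) maxes components and bumps thr2 → (0, 1, 3)
target: VC(e3) = (0, 1, 2)

(0, 1, 2)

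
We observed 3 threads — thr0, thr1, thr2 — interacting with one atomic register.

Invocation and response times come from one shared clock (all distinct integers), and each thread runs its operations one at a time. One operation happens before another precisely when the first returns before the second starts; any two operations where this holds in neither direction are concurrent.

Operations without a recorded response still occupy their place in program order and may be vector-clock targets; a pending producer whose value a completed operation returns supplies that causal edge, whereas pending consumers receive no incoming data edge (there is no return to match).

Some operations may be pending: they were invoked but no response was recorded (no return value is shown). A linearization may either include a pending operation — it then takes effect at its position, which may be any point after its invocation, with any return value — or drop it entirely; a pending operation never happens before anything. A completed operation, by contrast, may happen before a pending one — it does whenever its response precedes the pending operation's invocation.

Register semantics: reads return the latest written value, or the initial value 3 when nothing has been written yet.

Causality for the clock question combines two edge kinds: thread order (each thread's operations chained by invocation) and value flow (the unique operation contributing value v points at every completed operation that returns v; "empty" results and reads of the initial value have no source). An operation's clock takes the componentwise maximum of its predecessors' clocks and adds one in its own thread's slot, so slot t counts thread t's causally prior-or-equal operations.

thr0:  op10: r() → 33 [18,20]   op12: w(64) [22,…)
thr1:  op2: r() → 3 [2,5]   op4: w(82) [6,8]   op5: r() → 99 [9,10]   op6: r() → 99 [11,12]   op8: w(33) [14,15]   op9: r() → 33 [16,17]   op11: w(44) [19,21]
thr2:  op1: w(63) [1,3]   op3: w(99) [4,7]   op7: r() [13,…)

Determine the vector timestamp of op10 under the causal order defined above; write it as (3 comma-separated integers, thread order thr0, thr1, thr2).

(1, 5, 2)

op1, invoked 1, has no incoming edges; only thr2's bump applies → (0, 0, 1)
op2, invoked 2, has no incoming edges; only thr1's bump applies → (0, 1, 0)
VC(op3, invoked at 4): max of VC(op1)=(0, 0, 1), then +1 on thread thr2 → (0, 0, 2)
VC(op4, invoked at 6): max of VC(op2)=(0, 1, 0), then +1 on thread thr1 → (0, 2, 0)
VC(op7, invoked at 13): max of VC(op3)=(0, 0, 2), then +1 on thread thr2 → (0, 0, 3)
VC(op5, invoked at 9): max of VC(op3)=(0, 0, 2), VC(op4)=(0, 2, 0), then +1 on thread thr1 → (0, 3, 2)
VC(op6, invoked at 11): max of VC(op3)=(0, 0, 2), VC(op5)=(0, 3, 2), then +1 on thread thr1 → (0, 4, 2)
VC(op8, invoked at 14): max of VC(op6)=(0, 4, 2), then +1 on thread thr1 → (0, 5, 2)
VC(op9, invoked at 16): max of VC(op8)=(0, 5, 2), then +1 on thread thr1 → (0, 6, 2)
VC(op10, invoked at 18): max of VC(op8)=(0, 5, 2), then +1 on thread thr0 → (1, 5, 2)
VC(op11, invoked at 19): max of VC(op9)=(0, 6, 2), then +1 on thread thr1 → (0, 7, 2)
VC(op12, invoked at 22): max of VC(op10)=(1, 5, 2), then +1 on thread thr0 → (2, 5, 2)
target: VC(op10) = (1, 5, 2)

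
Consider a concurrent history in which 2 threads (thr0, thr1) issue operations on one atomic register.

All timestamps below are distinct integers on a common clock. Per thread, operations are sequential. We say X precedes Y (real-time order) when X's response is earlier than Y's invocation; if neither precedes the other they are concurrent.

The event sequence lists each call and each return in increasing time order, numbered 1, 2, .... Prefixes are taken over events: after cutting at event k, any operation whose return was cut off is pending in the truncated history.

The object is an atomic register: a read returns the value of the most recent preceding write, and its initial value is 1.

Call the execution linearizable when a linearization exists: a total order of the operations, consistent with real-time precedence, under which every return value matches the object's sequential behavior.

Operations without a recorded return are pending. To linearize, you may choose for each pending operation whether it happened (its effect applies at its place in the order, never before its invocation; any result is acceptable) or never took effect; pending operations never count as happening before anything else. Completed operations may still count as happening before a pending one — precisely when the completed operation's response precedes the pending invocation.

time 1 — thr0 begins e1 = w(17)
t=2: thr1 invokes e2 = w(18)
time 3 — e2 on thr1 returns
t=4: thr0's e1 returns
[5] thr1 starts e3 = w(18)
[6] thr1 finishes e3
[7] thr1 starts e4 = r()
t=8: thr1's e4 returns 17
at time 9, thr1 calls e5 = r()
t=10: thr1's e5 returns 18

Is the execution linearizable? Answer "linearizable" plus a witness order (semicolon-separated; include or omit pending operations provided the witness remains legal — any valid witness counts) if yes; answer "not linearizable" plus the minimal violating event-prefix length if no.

cut after 7 events: linearizable; cut after 8 events (e4 responds, time 8): not linearizable
every one of the 2 real-time-consistent orders over 4 completed atomic register ops fails the sequential spec
for example e1, e2, e3, e4 fails at step 4: e4 r() → 17 is not legal there
for example e2, e1, e3, e4 fails at step 4: e4 r() → 17 is not legal there

not linearizable — minimal violating prefix: 8 events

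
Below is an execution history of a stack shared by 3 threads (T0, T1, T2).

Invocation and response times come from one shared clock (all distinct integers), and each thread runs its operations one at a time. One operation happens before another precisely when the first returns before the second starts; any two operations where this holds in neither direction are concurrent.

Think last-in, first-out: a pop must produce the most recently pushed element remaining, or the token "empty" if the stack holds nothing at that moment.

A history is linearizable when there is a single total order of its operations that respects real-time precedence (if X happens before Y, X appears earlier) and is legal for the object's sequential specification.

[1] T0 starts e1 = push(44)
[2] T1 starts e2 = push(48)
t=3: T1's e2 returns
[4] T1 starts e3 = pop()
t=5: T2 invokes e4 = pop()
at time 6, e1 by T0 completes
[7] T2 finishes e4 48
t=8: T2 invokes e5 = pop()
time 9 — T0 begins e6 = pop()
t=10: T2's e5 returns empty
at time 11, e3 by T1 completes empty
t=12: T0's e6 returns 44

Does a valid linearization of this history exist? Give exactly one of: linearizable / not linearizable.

linearizable

witness order: e1, e2, e4, e6, e3, e5
1. e1 push(44), leaving stack <44>
2. e2 push(48), leaving stack <44,48>
3. e4 pop() → 48, leaving stack <44>
4. e6 pop() → 44, leaving stack <>
5. e3 pop() → empty, leaving stack <>
6. e5 pop() → empty, leaving stack <>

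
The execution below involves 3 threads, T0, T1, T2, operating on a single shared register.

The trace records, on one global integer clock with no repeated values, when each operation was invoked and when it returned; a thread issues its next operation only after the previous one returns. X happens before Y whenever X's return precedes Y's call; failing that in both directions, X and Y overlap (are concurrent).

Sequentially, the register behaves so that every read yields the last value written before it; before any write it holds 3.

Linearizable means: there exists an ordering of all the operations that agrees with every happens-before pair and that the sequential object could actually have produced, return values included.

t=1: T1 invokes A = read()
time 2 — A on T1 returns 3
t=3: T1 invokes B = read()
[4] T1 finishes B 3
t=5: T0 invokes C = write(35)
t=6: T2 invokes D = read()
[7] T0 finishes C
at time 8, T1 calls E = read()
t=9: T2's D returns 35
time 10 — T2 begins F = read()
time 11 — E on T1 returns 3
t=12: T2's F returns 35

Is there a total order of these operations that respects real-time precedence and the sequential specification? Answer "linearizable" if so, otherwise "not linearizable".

not linearizable

events 1..10 are fine; event 11 — the response of E at time 11 — makes the prefix non-linearizable
real-time-consistent orders of the 5 completed operations: 3 — all fail the register replay
no completion choice of the 1 pending operation (F) rescues it — every subset was tried
sample order A, B, C, D, E (pending dropped) stalls at step 5 — E read() → 3 has no legal effect
sample order A, B, C, E, D (pending dropped) stalls at step 4 — E read() → 3 has no legal effect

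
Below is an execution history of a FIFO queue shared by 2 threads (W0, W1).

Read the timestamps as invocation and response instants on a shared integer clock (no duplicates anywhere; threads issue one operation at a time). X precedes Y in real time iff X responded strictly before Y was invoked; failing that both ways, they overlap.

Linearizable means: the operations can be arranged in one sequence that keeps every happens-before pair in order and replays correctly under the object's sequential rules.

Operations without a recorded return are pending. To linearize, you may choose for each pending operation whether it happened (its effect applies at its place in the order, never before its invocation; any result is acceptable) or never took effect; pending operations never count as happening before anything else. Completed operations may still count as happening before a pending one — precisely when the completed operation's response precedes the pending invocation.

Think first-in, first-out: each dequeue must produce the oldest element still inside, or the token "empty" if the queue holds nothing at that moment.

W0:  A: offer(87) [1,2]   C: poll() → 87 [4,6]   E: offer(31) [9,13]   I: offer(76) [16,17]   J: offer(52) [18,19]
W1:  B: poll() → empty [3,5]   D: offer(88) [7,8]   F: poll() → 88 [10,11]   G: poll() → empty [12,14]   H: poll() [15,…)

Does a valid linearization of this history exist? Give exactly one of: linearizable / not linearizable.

one valid linearization: A, C, B, D, F, G, E, H, I, J
1. A offer(87), leaving queue <87>
2. C poll() → 87, leaving queue <>
3. B poll() → empty, leaving queue <>
4. D offer(88), leaving queue <88>
5. F poll() → 88, leaving queue <>
6. G poll() → empty, leaving queue <>
7. E offer(31), leaving queue <31>
8. H poll() (pending, included), leaving queue <>
9. I offer(76), leaving queue <76>
10. J offer(52), leaving queue <76,52>

linearizable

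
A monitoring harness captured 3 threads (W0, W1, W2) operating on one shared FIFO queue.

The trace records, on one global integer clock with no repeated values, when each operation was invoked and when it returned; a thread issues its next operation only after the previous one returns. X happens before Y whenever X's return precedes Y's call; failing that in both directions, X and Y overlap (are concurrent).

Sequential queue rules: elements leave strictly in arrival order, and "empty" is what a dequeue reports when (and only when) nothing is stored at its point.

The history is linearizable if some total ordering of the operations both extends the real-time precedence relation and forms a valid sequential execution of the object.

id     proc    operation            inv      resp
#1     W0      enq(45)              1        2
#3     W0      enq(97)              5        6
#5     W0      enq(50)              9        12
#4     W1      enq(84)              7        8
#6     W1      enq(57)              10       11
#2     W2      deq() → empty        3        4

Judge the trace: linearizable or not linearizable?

not linearizable

cut after 3 events: linearizable; cut after 4 events (#2 responds, time 4): not linearizable
exactly one order of the 2 completed ops respects real time; the FIFO queue replay fails
e.g. #1, #2: illegal at step 2, since #2 deq() → empty cannot apply there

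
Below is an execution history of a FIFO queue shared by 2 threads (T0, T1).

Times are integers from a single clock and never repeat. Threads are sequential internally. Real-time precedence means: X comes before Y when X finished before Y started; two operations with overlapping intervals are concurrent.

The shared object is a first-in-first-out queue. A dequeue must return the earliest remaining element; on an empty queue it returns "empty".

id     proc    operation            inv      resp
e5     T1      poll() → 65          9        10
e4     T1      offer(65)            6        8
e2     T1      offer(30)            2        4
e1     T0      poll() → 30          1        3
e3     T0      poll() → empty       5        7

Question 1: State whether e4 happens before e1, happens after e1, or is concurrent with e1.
Answer: after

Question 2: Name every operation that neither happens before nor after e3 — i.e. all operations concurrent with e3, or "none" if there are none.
Answer: e4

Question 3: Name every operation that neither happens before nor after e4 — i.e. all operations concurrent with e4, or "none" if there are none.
Answer: e3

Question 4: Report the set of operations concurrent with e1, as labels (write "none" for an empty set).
Answer: e2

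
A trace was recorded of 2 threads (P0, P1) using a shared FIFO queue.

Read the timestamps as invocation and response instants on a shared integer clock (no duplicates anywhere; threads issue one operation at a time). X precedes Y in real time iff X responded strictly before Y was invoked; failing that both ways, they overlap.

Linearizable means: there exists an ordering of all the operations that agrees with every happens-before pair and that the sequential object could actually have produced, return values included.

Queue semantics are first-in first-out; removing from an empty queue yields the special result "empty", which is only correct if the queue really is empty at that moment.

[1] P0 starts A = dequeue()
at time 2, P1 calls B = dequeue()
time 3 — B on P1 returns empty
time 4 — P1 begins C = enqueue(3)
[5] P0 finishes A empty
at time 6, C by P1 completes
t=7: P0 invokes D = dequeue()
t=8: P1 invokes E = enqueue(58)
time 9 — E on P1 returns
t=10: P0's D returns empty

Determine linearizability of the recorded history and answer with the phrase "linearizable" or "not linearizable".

not linearizable

through event 9 a valid linearization exists; event 10 (D responding at time 10) ends that
6 orders of the 5 completed FIFO queue ops respect real time; none is legal
take A, B, C, D, E: step 4 already fails, because D dequeue() → empty cannot occur there
take A, B, C, E, D: step 5 already fails, because D dequeue() → empty cannot occur there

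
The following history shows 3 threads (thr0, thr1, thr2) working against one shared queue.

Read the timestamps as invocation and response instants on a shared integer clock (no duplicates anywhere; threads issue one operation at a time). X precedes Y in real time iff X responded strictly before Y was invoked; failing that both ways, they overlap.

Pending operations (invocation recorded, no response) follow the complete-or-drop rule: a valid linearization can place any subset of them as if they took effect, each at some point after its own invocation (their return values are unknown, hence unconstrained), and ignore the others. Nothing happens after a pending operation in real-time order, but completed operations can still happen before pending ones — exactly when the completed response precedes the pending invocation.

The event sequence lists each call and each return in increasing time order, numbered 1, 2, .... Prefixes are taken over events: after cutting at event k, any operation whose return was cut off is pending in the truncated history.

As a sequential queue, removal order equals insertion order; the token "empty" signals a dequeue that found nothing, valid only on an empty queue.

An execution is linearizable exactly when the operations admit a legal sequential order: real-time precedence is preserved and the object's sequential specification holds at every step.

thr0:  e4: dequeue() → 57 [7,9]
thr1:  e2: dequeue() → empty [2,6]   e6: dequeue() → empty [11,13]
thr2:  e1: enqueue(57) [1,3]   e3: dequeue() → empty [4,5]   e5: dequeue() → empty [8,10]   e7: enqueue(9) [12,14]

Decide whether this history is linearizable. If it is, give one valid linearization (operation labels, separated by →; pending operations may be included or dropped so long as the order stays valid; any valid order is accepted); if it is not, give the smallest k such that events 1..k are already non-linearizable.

not linearizable — minimal violating prefix: 6 events

through event 5 a valid linearization exists; event 6 (e2 responding at time 6) ends that
real-time-consistent orders of the 3 completed operations: 3 — all fail the queue replay
e.g. e1, e2, e3: illegal at step 2, since e2 dequeue() → empty cannot apply there
e.g. e1, e3, e2: illegal at step 2, since e3 dequeue() → empty cannot apply there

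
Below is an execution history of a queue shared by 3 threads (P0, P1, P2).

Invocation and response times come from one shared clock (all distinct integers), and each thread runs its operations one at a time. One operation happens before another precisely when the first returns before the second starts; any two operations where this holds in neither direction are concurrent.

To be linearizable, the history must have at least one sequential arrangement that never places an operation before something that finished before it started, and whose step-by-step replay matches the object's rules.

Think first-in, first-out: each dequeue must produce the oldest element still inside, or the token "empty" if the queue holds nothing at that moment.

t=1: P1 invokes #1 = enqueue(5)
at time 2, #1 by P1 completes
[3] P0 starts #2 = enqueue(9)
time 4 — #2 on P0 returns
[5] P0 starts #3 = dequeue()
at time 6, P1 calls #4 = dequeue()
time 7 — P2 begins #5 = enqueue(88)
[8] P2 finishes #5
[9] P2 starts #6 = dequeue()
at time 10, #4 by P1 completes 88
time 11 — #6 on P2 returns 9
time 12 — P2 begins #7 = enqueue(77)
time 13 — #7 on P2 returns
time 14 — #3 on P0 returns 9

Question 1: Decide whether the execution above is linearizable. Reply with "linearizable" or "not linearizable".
already the first 14 events (up to #3's response at time 14) admit no linearization; the first 13 still do
15 orders of the 7 completed queue ops respect real time; none is legal
for example #1, #2, #3, #4, #5, #6, #7 fails at step 3: #3 dequeue() → 9 is not legal there
for example #1, #2, #3, #5, #4, #6, #7 fails at step 3: #3 dequeue() → 9 is not legal there

not linearizable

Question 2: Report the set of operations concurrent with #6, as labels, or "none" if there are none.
Answer: #3, #4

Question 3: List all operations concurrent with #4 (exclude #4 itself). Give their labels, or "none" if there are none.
Answer: #3, #5, #6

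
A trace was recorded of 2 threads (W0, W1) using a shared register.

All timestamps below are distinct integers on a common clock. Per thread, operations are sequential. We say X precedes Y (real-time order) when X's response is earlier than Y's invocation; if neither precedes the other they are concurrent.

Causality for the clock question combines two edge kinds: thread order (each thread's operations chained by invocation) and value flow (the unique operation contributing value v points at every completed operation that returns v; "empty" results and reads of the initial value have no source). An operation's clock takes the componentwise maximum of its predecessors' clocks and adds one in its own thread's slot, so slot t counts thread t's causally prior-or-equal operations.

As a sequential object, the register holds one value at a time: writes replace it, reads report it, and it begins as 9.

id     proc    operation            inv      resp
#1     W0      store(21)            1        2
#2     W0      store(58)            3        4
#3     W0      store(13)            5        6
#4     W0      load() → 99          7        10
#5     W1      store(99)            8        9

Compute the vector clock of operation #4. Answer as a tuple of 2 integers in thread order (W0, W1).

(4, 1)

VC(#5, invoked at 8): no causal predecessors; +1 on W1 → (0, 1)
VC(#1, invoked at 1): no causal predecessors; +1 on W0 → (1, 0)
#2 (invocation 3): componentwise max over VC(#1)=(1, 0), +1 at W0, giving (2, 0)
#3 (invocation 5): componentwise max over VC(#2)=(2, 0), +1 at W0, giving (3, 0)
#4 (invocation 7): componentwise max over VC(#3)=(3, 0), VC(#5)=(0, 1), +1 at W0, giving (4, 1)
target: VC(#4) = (4, 1)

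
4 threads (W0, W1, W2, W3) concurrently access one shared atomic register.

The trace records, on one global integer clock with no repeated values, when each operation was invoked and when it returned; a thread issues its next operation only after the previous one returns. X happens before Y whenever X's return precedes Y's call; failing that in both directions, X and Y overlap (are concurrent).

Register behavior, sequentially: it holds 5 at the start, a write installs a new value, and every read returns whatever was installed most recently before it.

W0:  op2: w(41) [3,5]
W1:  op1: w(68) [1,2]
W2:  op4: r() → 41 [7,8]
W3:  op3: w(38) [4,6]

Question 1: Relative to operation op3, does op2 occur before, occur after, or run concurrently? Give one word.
concurrent

op2 spans [3,5], op3 spans [4,6]
the intervals overlap in both directions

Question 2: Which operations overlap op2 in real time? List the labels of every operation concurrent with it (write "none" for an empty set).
op3

concurrent with op2 ([3,5]): every op whose interval crosses 3..5
op1 [1,2]: before
op3 [4,6]: concurrent
op4 [7,8]: after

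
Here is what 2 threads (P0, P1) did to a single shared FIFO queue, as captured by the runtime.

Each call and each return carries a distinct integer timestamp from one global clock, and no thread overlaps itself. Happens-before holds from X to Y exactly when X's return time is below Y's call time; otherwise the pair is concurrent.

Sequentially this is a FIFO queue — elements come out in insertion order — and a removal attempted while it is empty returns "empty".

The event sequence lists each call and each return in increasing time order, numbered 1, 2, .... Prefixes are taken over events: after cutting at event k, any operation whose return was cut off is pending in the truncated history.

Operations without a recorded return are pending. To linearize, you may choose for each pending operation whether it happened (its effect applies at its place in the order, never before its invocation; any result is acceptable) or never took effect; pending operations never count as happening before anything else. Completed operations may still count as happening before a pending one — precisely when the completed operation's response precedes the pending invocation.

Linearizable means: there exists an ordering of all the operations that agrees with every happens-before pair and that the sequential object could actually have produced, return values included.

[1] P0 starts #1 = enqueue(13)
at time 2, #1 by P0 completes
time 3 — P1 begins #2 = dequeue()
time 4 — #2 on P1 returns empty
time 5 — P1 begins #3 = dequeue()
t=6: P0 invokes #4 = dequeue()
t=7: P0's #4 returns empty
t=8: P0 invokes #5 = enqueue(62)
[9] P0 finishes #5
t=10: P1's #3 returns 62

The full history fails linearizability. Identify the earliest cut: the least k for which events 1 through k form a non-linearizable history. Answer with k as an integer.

a valid linearization of events 1..3 exists, for instance #1:
after step 1 (#1 enqueue(13)): queue <13>
event 4 — #2's response, time 4 — after it, nothing linearizes
e.g. #1, #2: illegal at step 2, since #2 dequeue() → empty cannot apply there

4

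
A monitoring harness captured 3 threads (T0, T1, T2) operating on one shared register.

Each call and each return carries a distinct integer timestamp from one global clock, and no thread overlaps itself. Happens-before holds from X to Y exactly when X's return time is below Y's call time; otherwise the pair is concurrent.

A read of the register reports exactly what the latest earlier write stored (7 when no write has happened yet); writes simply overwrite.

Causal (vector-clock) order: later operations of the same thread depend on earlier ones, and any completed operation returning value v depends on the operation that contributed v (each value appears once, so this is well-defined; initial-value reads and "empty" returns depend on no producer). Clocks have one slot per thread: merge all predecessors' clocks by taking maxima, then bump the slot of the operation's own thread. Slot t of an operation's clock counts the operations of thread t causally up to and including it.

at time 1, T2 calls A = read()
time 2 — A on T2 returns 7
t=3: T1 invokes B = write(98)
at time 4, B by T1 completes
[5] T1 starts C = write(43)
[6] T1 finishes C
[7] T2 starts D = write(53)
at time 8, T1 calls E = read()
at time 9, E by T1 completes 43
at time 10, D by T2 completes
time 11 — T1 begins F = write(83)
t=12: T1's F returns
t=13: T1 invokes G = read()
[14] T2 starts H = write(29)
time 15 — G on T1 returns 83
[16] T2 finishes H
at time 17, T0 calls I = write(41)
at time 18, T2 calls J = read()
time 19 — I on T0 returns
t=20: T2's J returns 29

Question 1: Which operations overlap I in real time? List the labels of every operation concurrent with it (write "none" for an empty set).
J

I spans [17,19]; an op avoiding the whole window 17..19 is ordered, any other is concurrent
A [1,2]: before
B [3,4]: before
C [5,6]: before
D [7,10]: before
E [8,9]: before
F [11,12]: before
G [13,15]: before
H [14,16]: before
J [18,20]: concurrent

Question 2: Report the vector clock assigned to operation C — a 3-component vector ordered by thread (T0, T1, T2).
(0, 2, 0)

A, invoked 1, has no incoming edges; only T2's bump applies → (0, 0, 1)
B, invoked 3, has no incoming edges; only T1's bump applies → (0, 1, 0)
I, invoked 17, has no incoming edges; only T0's bump applies → (1, 0, 0)
merge at D (invoked 7): VC(A)=(0, 0, 1), own-thread bump on T2 → (0, 0, 2)
merge at C (invoked 5): VC(B)=(0, 1, 0), own-thread bump on T1 → (0, 2, 0)
merge at H (invoked 14): VC(D)=(0, 0, 2), own-thread bump on T2 → (0, 0, 3)
merge at E (invoked 8): VC(C)=(0, 2, 0), own-thread bump on T1 → (0, 3, 0)
merge at J (invoked 18): VC(H)=(0, 0, 3), own-thread bump on T2 → (0, 0, 4)
merge at F (invoked 11): VC(E)=(0, 3, 0), own-thread bump on T1 → (0, 4, 0)
merge at G (invoked 13): VC(F)=(0, 4, 0), own-thread bump on T1 → (0, 5, 0)
target: VC(C) = (0, 2, 0)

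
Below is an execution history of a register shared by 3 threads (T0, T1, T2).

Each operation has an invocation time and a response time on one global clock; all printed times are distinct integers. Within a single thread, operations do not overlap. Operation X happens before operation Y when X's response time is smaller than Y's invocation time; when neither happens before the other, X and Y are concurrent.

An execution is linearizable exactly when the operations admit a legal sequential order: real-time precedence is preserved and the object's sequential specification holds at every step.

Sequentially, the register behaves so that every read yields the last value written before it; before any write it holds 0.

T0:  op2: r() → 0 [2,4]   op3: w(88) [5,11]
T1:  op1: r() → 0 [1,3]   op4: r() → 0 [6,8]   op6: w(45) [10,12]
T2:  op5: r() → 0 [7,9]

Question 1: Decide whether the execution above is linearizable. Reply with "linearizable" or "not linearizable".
a witness: op1, op2, op4, op5, op3, op6
after step 1 (op1 r() → 0): value 0
after step 2 (op2 r() → 0): value 0
after step 3 (op4 r() → 0): value 0
after step 4 (op5 r() → 0): value 0
after step 5 (op3 w(88)): value 88
after step 6 (op6 w(45)): value 45

linearizable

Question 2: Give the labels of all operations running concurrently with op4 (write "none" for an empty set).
op4 runs from 6 to 8; window-overlapping ops are concurrent
op1 [1,3]: before
op2 [2,4]: before
op3 [5,11]: concurrent
op5 [7,9]: concurrent
op6 [10,12]: after

op3, op5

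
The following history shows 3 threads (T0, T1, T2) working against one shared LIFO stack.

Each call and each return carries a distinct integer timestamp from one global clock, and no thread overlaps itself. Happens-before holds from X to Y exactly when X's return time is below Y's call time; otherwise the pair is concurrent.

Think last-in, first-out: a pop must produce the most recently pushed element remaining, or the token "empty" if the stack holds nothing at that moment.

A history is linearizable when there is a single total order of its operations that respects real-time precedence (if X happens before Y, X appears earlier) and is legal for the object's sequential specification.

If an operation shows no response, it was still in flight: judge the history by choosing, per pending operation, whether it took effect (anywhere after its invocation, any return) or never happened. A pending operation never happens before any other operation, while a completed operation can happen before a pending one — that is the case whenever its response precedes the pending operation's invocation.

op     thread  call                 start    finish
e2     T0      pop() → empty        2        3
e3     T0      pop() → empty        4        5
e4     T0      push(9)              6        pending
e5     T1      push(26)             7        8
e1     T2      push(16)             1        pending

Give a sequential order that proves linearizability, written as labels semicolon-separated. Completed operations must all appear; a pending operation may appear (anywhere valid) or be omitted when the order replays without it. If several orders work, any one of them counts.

e2; e3; e1; e4; e5

after step 1 (e2 pop() → empty): stack <>
after step 2 (e3 pop() → empty): stack <>
after step 3 (e1 push(16) (pending, included)): stack <16>
after step 4 (e4 push(9) (pending, included)): stack <16,9>
after step 5 (e5 push(26)): stack <16,9,26>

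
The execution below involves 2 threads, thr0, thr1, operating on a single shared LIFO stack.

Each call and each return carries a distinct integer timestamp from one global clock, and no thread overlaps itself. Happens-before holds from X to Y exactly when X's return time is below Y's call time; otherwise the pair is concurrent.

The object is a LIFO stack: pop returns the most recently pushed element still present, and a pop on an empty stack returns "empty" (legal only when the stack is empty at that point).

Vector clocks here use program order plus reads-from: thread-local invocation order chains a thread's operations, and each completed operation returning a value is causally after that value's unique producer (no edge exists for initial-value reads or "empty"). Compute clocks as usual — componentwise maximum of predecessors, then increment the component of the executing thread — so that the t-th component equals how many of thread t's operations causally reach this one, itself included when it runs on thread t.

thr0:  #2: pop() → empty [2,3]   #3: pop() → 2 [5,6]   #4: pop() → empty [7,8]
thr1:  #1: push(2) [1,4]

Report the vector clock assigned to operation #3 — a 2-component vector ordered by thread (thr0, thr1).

(2, 1)

#1, invoked 1, has no incoming edges; only thr1's bump applies → (0, 1)
#2, invoked 2, has no incoming edges; only thr0's bump applies → (1, 0)
VC(#3, invoked at 5): max of VC(#1)=(0, 1), VC(#2)=(1, 0), then +1 on thread thr0 → (2, 1)
VC(#4, invoked at 7): max of VC(#3)=(2, 1), then +1 on thread thr0 → (3, 1)
target: VC(#3) = (2, 1)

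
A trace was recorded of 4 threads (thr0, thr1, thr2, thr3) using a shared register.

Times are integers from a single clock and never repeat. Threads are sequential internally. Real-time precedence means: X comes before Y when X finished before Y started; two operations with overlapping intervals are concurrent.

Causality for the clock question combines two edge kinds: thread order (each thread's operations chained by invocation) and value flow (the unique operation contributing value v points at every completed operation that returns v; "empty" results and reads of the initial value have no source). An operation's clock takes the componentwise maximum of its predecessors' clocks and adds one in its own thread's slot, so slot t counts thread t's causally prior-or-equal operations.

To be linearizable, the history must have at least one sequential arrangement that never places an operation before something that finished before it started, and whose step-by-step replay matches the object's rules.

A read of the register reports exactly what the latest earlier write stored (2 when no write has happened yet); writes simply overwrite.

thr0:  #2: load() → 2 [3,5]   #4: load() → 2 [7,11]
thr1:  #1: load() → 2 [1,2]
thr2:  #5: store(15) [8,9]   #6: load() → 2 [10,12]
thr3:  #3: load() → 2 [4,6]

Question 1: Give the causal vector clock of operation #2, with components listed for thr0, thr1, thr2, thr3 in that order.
VC(#3, invoked at 4): no causal predecessors; +1 on thr3 → (0, 0, 0, 1)
VC(#5, invoked at 8): no causal predecessors; +1 on thr2 → (0, 0, 1, 0)
VC(#1, invoked at 1): no causal predecessors; +1 on thr1 → (0, 1, 0, 0)
VC(#2, invoked at 3): no causal predecessors; +1 on thr0 → (1, 0, 0, 0)
merge at #6 (invoked 10): VC(#5)=(0, 0, 1, 0), own-thread bump on thr2 → (0, 0, 2, 0)
merge at #4 (invoked 7): VC(#2)=(1, 0, 0, 0), own-thread bump on thr0 → (2, 0, 0, 0)
target: VC(#2) = (1, 0, 0, 0)

(1, 0, 0, 0)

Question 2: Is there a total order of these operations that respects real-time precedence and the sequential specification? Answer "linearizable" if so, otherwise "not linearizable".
the violation lands at event 12, #6's response at time 12: events 1..11 linearize, events 1..12 do not
no legal order exists: 6 real-time-consistent candidates over 6 completed register operations, all rejected
one such order, #1, #2, #3, #4, #5, #6, breaks at step 6 where #6 load() → 2 is illegal
one such order, #1, #2, #3, #5, #4, #6, breaks at step 5 where #4 load() → 2 is illegal

not linearizable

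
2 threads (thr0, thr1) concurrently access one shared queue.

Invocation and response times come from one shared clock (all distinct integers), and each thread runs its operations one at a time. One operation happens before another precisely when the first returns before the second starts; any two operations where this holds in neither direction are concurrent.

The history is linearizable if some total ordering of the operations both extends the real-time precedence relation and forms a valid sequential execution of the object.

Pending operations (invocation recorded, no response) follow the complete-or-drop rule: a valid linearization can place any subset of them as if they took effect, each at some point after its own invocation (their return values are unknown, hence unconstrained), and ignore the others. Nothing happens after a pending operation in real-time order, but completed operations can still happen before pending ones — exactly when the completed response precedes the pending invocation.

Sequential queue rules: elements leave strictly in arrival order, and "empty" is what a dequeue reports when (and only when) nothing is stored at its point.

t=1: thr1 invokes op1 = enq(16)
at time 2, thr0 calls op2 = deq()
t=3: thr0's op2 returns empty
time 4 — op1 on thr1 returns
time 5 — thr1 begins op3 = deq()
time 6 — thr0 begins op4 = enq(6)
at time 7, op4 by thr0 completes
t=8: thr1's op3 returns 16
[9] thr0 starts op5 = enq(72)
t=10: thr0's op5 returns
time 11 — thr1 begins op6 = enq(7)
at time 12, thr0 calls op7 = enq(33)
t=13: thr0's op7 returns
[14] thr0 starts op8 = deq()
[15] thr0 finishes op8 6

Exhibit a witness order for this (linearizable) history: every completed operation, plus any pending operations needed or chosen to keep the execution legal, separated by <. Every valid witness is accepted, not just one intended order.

step 1: op2 deq() → empty — queue <>
step 2: op1 enq(16) — queue <16>
step 3: op3 deq() → 16 — queue <>
step 4: op4 enq(6) — queue <6>
step 5: op5 enq(72) — queue <6,72>
step 6: op6 enq(7) (pending, included) — queue <6,72,7>
step 7: op7 enq(33) — queue <6,72,7,33>
step 8: op8 deq() → 6 — queue <72,7,33>

op2 < op1 < op3 < op4 < op5 < op6 < op7 < op8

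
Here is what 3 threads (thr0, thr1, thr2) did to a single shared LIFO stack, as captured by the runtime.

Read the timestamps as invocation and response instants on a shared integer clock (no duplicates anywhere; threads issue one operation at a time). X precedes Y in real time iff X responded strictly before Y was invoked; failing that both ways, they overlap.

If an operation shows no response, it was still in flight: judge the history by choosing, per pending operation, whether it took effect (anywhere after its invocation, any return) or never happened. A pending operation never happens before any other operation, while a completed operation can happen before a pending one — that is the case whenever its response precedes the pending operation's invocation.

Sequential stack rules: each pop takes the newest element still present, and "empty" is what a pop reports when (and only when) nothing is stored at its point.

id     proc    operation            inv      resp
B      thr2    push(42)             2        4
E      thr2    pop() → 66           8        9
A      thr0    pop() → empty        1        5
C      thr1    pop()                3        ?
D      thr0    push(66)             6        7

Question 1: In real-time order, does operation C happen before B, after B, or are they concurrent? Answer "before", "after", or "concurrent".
C spans [3,…), B spans [2,4]
the intervals overlap in both directions

concurrent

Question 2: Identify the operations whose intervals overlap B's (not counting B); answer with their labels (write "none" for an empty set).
concurrent with B ([2,4]): every op whose interval crosses 2..4
A [1,5]: concurrent
C [3,…): concurrent
D [6,7]: after
E [8,9]: after

A, C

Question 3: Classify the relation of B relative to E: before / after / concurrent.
B spans [2,4], E spans [8,9]
resp(B)=4 < inv(E)=8

before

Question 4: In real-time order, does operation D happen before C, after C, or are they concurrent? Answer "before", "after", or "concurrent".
D spans [6,7], C spans [3,…)
the intervals overlap in both directions

concurrent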